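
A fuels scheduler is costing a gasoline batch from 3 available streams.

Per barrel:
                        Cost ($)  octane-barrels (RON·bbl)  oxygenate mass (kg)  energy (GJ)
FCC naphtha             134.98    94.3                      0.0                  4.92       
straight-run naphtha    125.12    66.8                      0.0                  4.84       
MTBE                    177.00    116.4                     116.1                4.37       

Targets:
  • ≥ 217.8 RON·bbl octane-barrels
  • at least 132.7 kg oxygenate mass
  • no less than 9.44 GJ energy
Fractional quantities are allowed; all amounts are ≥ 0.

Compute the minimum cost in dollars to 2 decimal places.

Set it up as a linear program. Let x1 = barrels of FCC naphtha, x2 = barrels of straight-run naphtha, x3 = barrels of MTBE.
min 134.98x1 + 125.12x2 + 177x3 subject to:
  94.3x1 + 66.8x2 + 116.4x3 ≥ 217.8   (octane-barrels)
  116.1x3 ≥ 132.7   (oxygenate mass)
  4.92x1 + 4.84x2 + 4.37x3 ≥ 9.44   (energy)
  x1, x2, x3 ≥ 0.
The optimal mix uses every input. The octane-barrels, oxygenate mass, energy requirements are met with equality.
So FCC naphtha = 0.8867 barrels, straight-run naphtha = 0.01703 barrels, MTBE = 1.143 barrels.
Cost = 134.98·0.8867 + 125.12·0.01703 + 177·1.143 = 324.1286.

$324.13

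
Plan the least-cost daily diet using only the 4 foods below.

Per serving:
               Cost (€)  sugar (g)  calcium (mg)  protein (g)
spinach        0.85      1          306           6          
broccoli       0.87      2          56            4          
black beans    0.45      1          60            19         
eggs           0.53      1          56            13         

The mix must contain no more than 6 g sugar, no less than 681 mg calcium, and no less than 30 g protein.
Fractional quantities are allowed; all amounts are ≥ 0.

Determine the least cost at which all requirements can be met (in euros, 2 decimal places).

€2.16

Treat it as an LP. Let x1 = servings of spinach, x2 = servings of broccoli, x3 = servings of black beans, x4 = servings of eggs.
Minimise 0.85x1 + 0.87x2 + 0.45x3 + 0.53x4 with:
  1x1 + 2x2 + 1x3 + 1x4 ≤ 6   (sugar)
  306x1 + 56x2 + 60x3 + 56x4 ≥ 681   (calcium)
  6x1 + 4x2 + 19x3 + 13x4 ≥ 30   (protein)
  x1, x2, x3, x4 ≥ 0.
The optimal basis is {spinach, black beans}; broccoli, eggs drop out. There the calcium and protein constraints are tight.
Optimal quantities: spinach = 2.042 servings, black beans = 0.934 servings.
Total cost: 0.85·2.042 + 0.45·0.934 = 2.1560.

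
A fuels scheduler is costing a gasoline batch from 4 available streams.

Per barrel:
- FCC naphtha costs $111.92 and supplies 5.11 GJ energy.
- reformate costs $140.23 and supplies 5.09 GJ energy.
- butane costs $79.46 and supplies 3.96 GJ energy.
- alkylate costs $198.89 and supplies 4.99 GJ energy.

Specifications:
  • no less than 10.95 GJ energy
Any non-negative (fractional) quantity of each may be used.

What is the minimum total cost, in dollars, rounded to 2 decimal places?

$219.72

This is a linear program. Let x1 = barrels of FCC naphtha, x2 = barrels of reformate, x3 = barrels of butane, x4 = barrels of alkylate.
Minimise 111.92x1 + 140.23x2 + 79.46x3 + 198.89x4 s.t.:
  5.11x1 + 5.09x2 + 3.96x3 + 4.99x4 ≥ 10.95   (energy)
  x1, x2, x3, x4 ≥ 0.
The cheapest feasible vertex uses only butane; FCC naphtha, reformate, alkylate are not used. The energy requirement is met with equality.
Optimal quantities: butane = 2.7652 barrels.
Cost = 79.46·2.7652 = 219.7228.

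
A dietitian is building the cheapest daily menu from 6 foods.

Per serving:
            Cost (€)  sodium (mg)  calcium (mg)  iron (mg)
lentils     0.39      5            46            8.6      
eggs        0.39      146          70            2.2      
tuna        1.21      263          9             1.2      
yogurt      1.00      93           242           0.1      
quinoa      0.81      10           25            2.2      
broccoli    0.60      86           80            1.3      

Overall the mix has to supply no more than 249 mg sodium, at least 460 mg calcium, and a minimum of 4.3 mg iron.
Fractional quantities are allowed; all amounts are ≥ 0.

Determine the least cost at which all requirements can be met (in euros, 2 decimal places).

€2.00

Set it up as a linear program. Let x1 = servings of lentils, x2 = servings of eggs, x3 = servings of tuna, x4 = servings of yogurt, x5 = servings of quinoa, x6 = servings of broccoli.
Minimize 0.39x1 + 0.39x2 + 1.21x3 + 1x4 + 0.81x5 + 0.6x6 subject to:
  5x1 + 146x2 + 263x3 + 93x4 + 10x5 + 86x6 ≤ 249   (sodium)
  46x1 + 70x2 + 9x3 + 242x4 + 25x5 + 80x6 ≥ 460   (calcium)
  8.6x1 + 2.2x2 + 1.2x3 + 0.1x4 + 2.2x5 + 1.3x6 ≥ 4.3   (iron)
  x1, x2, x3, x4, x5, x6 ≥ 0.
The minimum-cost mix takes nothing from eggs, tuna, quinoa, broccoli — only lentils, yogurt. Binding constraints: calcium and iron.
Optimal quantities: lentils = 0.479 servings, yogurt = 1.81 servings.
Hence cost = 0.39·0.479 + 1·1.81 = €1.9968.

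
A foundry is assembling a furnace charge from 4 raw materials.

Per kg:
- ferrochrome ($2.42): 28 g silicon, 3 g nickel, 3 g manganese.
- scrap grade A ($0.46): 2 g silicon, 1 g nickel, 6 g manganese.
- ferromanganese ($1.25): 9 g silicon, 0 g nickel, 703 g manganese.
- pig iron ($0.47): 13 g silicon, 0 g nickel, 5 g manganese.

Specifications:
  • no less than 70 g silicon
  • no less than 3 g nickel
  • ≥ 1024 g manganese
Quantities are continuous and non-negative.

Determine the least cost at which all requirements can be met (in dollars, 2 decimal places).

$4.99

This is a linear program. Let x1 = kg of ferrochrome, x2 = kg of scrap grade A, x3 = kg of ferromanganese, x4 = kg of pig iron.
Minimise 2.42x1 + 0.46x2 + 1.25x3 + 0.47x4 with:
  28x1 + 2x2 + 9x3 + 13x4 ≥ 70   (silicon)
  3x1 + 1x2 ≥ 3   (nickel)
  3x1 + 6x2 + 703x3 + 5x4 ≥ 1024   (manganese)
  x1, x2, x3, x4 ≥ 0.
The optimal basis is {scrap grade A, ferromanganese, pig iron}; ferrochrome drops out. The silicon, nickel, manganese requirements are met with equality.
So scrap grade A = 3 kg, ferromanganese = 1.403 kg, pig iron = 3.952 kg.
Objective = 0.46·3 + 1.25·1.403 + 0.47·3.952 = 4.9912.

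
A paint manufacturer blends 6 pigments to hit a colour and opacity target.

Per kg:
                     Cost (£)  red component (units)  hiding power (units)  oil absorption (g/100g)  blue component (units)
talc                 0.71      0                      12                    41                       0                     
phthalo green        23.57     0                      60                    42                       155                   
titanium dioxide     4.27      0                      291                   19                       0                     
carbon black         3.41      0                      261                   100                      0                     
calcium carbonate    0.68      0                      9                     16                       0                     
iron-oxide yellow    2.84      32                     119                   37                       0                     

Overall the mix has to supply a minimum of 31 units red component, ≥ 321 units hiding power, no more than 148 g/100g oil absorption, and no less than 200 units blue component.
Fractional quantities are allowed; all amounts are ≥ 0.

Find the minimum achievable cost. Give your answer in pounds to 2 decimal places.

£34.84

Treat it as an LP. Let x1 = kg of talc, x2 = kg of phthalo green, x3 = kg of titanium dioxide, x4 = kg of carbon black, x5 = kg of calcium carbonate, x6 = kg of iron-oxide yellow.
min 0.71x1 + 23.57x2 + 4.27x3 + 3.41x4 + 0.68x5 + 2.84x6 s.t.:
  32x6 ≥ 31   (red component)
  12x1 + 60x2 + 291x3 + 261x4 + 9x5 + 119x6 ≥ 321   (hiding power)
  41x1 + 42x2 + 19x3 + 100x4 + 16x5 + 37x6 ≤ 148   (oil absorption)
  155x2 ≥ 200   (blue component)
  x1, x2, x3, x4, x5, x6 ≥ 0.
At the optimum only phthalo green, carbon black, iron-oxide yellow are positive (talc, titanium dioxide, calcium carbonate = 0). There the red component, hiding power, blue component constraints are tight.
Optimal quantities: phthalo green = 1.2903 kg, carbon black = 0.49157 kg, iron-oxide yellow = 0.96875 kg.
Total cost: 23.57·1.2903 + 3.41·0.49157 + 2.84·0.96875 = 34.8399.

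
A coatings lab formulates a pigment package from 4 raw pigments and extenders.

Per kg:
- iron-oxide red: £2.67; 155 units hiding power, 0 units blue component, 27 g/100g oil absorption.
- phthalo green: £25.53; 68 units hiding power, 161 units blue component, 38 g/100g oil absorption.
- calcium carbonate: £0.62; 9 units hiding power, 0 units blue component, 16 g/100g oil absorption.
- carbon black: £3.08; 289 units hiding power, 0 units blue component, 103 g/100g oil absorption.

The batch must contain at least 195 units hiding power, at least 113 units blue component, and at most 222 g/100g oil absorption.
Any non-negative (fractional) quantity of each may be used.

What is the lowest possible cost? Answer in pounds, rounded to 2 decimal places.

This is a linear program. Let x1 = kg of iron-oxide red, x2 = kg of phthalo green, x3 = kg of calcium carbonate, x4 = kg of carbon black.
Minimise 2.67x1 + 25.53x2 + 0.62x3 + 3.08x4 with:
  155x1 + 68x2 + 9x3 + 289x4 ≥ 195   (hiding power)
  161x2 ≥ 113   (blue component)
  27x1 + 38x2 + 16x3 + 103x4 ≤ 222   (oil absorption)
  x1, x2, x3, x4 ≥ 0.
The cheapest feasible vertex uses only phthalo green, carbon black; iron-oxide red, calcium carbonate are not used. The hiding power and blue component requirements are met with equality.
That vertex is x2 = 0.7019, x4 = 0.5096.
Hence cost = 25.53·0.7019 + 3.08·0.5096 = £19.4891.

£19.49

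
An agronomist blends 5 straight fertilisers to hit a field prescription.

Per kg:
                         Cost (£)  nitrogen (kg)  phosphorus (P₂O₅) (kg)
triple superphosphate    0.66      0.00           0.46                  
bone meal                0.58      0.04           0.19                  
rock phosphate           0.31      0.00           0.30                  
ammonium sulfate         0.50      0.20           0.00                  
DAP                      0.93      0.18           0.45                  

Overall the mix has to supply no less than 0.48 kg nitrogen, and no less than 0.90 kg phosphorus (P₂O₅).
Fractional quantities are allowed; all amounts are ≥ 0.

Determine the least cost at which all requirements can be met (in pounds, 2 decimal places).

Let x1 = kg of triple superphosphate, x2 = kg of bone meal, x3 = kg of rock phosphate, x4 = kg of ammonium sulfate, x5 = kg of DAP.
Minimise 0.66x1 + 0.58x2 + 0.31x3 + 0.5x4 + 0.93x5 subject to:
  0.04x2 + 0.2x4 + 0.18x5 ≥ 0.48   (nitrogen)
  0.46x1 + 0.19x2 + 0.3x3 + 0.45x5 ≥ 0.9   (phosphorus (P₂O₅))
  x1, x2, x3, x4, x5 ≥ 0.
The minimum-cost mix takes nothing from triple superphosphate, bone meal, DAP — only rock phosphate, ammonium sulfate. Binding constraints: nitrogen and phosphorus (P₂O₅).
Optimal quantities: rock phosphate = 3 kg, ammonium sulfate = 2.4 kg.
Hence cost = 0.31·3 + 0.5·2.4 = £2.1300.

£2.13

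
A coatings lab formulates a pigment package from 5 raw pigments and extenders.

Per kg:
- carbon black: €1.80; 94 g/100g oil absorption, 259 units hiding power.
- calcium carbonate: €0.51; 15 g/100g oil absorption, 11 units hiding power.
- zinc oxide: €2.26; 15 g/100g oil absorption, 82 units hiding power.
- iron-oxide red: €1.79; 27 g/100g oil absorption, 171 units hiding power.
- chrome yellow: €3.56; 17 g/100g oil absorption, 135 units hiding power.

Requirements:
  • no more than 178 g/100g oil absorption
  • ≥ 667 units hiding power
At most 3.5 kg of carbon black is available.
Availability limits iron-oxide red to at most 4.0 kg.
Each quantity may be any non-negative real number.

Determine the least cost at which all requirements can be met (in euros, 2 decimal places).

Let x1 = kg of carbon black, x2 = kg of calcium carbonate, x3 = kg of zinc oxide, x4 = kg of iron-oxide red, x5 = kg of chrome yellow.
Minimise 1.8x1 + 0.51x2 + 2.26x3 + 1.79x4 + 3.56x5 subject to:
  94x1 + 15x2 + 15x3 + 27x4 + 17x5 ≤ 178   (oil absorption)
  259x1 + 11x2 + 82x3 + 171x4 + 135x5 ≥ 667   (hiding power)
  x1 ≤ 3.5
  x4 ≤ 4
  x1, x2, x3, x4, x5 ≥ 0.
At the optimum only carbon black, iron-oxide red are positive (calcium carbonate, zinc oxide, chrome yellow = 0). Binding constraints: oil absorption and hiding power.
Optimal quantities: carbon black = 1.36868 kg, iron-oxide red = 1.82755 kg.
Objective = 1.8·1.36868 + 1.79·1.82755 = 5.7349.

€5.73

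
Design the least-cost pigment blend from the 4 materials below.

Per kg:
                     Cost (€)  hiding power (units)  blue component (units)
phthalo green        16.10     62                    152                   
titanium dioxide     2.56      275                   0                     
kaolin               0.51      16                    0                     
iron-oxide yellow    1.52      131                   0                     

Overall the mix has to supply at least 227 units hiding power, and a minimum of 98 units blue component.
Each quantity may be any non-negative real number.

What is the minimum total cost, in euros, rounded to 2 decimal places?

€12.12

Let x1 = kg of phthalo green, x2 = kg of titanium dioxide, x3 = kg of kaolin, x4 = kg of iron-oxide yellow.
min 16.1x1 + 2.56x2 + 0.51x3 + 1.52x4 s.t.:
  62x1 + 275x2 + 16x3 + 131x4 ≥ 227   (hiding power)
  152x1 ≥ 98   (blue component)
  x1, x2, x3, x4 ≥ 0.
The minimum-cost mix takes nothing from kaolin, iron-oxide yellow — only phthalo green, titanium dioxide. Binding constraints: hiding power and blue component.
So phthalo green = 0.6447 kg, titanium dioxide = 0.6801 kg.
Objective = 16.1·0.6447 + 2.56·0.6801 = 12.1207.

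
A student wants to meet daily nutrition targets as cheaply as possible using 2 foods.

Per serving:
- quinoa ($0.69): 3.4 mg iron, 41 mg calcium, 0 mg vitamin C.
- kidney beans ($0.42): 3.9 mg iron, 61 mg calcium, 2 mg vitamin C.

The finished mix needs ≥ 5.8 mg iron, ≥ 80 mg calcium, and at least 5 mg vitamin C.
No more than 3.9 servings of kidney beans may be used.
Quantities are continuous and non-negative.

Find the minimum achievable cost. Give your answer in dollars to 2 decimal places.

$1.05

Let x1 = servings of quinoa, x2 = servings of kidney beans.
Minimize 0.69x1 + 0.42x2 with:
  3.4x1 + 3.9x2 ≥ 5.8   (iron)
  41x1 + 61x2 ≥ 80   (calcium)
  2x2 ≥ 5   (vitamin C)
  x2 ≤ 3.9
  x1, x2 ≥ 0.
The optimal basis is {kidney beans}; quinoa drops out. The vitamin C requirement is met with equality.
Solving gives x2 = 2.5.
Cost = 0.42·2.5 = 1.0500.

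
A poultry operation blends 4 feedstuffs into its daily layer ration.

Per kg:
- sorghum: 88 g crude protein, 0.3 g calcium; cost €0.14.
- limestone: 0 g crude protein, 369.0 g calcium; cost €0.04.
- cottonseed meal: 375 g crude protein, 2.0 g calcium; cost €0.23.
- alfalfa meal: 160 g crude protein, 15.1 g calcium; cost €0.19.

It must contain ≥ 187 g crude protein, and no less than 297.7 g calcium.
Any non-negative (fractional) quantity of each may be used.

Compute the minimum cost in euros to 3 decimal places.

Set it up as a linear program. Let x1 = kg of sorghum, x2 = kg of limestone, x3 = kg of cottonseed meal, x4 = kg of alfalfa meal.
Minimize 0.14x1 + 0.04x2 + 0.23x3 + 0.19x4 subject to:
  88x1 + 375x3 + 160x4 ≥ 187   (crude protein)
  0.3x1 + 369x2 + 2x3 + 15.1x4 ≥ 297.7   (calcium)
  x1, x2, x3, x4 ≥ 0.
At the optimum only limestone, cottonseed meal are positive (sorghum, alfalfa meal = 0). There the crude protein and calcium constraints are tight.
Optimal quantities: limestone = 0.8041 kg, cottonseed meal = 0.4987 kg.
Hence cost = 0.04·0.8041 + 0.23·0.4987 = €0.14687.

€0.147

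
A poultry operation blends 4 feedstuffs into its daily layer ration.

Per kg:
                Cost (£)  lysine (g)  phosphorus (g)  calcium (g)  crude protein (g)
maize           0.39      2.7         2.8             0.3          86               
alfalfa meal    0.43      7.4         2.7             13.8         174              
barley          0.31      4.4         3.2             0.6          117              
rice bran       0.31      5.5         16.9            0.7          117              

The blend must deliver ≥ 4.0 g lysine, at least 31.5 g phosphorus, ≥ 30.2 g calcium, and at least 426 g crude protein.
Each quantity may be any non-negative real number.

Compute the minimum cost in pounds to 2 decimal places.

£1.38

This is a linear program. Let x1 = kg of maize, x2 = kg of alfalfa meal, x3 = kg of barley, x4 = kg of rice bran.
min 0.39x1 + 0.43x2 + 0.31x3 + 0.31x4 subject to:
  2.7x1 + 7.4x2 + 4.4x3 + 5.5x4 ≥ 4   (lysine)
  2.8x1 + 2.7x2 + 3.2x3 + 16.9x4 ≥ 31.5   (phosphorus)
  0.3x1 + 13.8x2 + 0.6x3 + 0.7x4 ≥ 30.2   (calcium)
  86x1 + 174x2 + 117x3 + 117x4 ≥ 426   (crude protein)
  x1, x2, x3, x4 ≥ 0.
At the optimum only alfalfa meal, rice bran are positive (maize, barley = 0). The phosphorus and calcium requirements are met with equality.
So alfalfa meal = 2.111 kg, rice bran = 1.527 kg.
Cost = 0.43·2.111 + 0.31·1.527 = 1.3811.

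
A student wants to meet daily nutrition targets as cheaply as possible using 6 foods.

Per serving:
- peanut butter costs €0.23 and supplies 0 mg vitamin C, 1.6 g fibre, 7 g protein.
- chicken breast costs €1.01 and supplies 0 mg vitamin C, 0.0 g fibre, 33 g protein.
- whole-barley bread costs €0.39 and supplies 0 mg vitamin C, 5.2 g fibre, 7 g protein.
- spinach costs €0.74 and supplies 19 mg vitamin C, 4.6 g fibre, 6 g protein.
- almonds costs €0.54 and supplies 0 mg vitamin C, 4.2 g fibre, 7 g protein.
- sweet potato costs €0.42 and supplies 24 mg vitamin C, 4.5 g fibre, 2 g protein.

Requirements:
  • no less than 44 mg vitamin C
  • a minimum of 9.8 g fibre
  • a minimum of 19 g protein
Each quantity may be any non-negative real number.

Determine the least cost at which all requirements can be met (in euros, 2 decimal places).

Let x1 = servings of peanut butter, x2 = servings of chicken breast, x3 = servings of whole-barley bread, x4 = servings of spinach, x5 = servings of almonds, x6 = servings of sweet potato.
min 0.23x1 + 1.01x2 + 0.39x3 + 0.74x4 + 0.54x5 + 0.42x6 subject to:
  19x4 + 24x6 ≥ 44   (vitamin C)
  1.6x1 + 5.2x3 + 4.6x4 + 4.2x5 + 4.5x6 ≥ 9.8   (fibre)
  7x1 + 33x2 + 7x3 + 6x4 + 7x5 + 2x6 ≥ 19   (protein)
  x1, x2, x3, x4, x5, x6 ≥ 0.
At the optimum only peanut butter, chicken breast, sweet potato are positive (whole-barley bread, spinach, almonds = 0). The vitamin C, fibre, protein requirements are met with equality.
That vertex is x1 = 0.9688, x2 = 0.2592, x6 = 1.833.
Hence cost = 0.23·0.9688 + 1.01·0.2592 + 0.42·1.833 = €1.2545.

€1.25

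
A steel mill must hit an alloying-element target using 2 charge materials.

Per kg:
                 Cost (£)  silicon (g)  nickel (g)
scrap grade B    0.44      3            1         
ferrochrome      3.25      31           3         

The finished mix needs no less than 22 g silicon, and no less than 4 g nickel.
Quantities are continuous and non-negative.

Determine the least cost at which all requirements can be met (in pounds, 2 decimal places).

Treat it as an LP. Let x1 = kg of scrap grade B, x2 = kg of ferrochrome.
min 0.44x1 + 3.25x2 s.t.:
  3x1 + 31x2 ≥ 22   (silicon)
  1x1 + 3x2 ≥ 4   (nickel)
  x1, x2 ≥ 0.
Both inputs are positive at the optimum. The silicon and nickel requirements are met with equality.
That vertex is x1 = 2.636, x2 = 0.4545.
Hence cost = 0.44·2.636 + 3.25·0.4545 = £2.6370.

£2.64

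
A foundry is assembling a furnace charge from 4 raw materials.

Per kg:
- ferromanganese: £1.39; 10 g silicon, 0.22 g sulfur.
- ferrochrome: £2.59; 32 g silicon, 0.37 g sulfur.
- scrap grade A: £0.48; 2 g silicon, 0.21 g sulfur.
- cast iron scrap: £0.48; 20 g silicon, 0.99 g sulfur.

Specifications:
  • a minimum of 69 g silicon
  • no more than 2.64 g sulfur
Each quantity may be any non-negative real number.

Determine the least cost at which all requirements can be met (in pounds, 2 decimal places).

This is a linear program. Let x1 = kg of ferromanganese, x2 = kg of ferrochrome, x3 = kg of scrap grade A, x4 = kg of cast iron scrap.
Minimize 1.39x1 + 2.59x2 + 0.48x3 + 0.48x4 with:
  10x1 + 32x2 + 2x3 + 20x4 ≥ 69   (silicon)
  0.22x1 + 0.37x2 + 0.21x3 + 0.99x4 ≤ 2.64   (sulfur)
  x1, x2, x3, x4 ≥ 0.
At the optimum only ferrochrome, cast iron scrap are positive (ferromanganese, scrap grade A = 0). Binding constraints: silicon and sulfur.
That vertex is x2 = 0.6388, x4 = 2.428.
Objective = 2.59·0.6388 + 0.48·2.428 = 2.8199.

£2.82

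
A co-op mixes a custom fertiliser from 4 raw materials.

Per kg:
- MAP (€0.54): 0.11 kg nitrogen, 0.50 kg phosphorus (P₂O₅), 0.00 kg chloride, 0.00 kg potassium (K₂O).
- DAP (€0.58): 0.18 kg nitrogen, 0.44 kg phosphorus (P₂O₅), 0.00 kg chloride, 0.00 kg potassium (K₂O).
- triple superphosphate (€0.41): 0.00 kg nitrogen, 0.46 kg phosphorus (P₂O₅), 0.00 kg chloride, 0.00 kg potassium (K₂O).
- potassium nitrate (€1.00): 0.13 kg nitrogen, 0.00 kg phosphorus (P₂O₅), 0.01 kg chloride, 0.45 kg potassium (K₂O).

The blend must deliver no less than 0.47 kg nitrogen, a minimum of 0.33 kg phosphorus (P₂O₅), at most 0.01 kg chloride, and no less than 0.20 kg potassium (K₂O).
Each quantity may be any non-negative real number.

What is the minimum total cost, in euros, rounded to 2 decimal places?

€1.77

Set it up as a linear program. Let x1 = kg of MAP, x2 = kg of DAP, x3 = kg of triple superphosphate, x4 = kg of potassium nitrate.
Minimise 0.54x1 + 0.58x2 + 0.41x3 + 1x4 s.t.:
  0.11x1 + 0.18x2 + 0.13x4 ≥ 0.47   (nitrogen)
  0.5x1 + 0.44x2 + 0.46x3 ≥ 0.33   (phosphorus (P₂O₅))
  0.01x4 ≤ 0.01   (chloride)
  0.45x4 ≥ 0.2   (potassium (K₂O))
  x1, x2, x3, x4 ≥ 0.
At the optimum only DAP, potassium nitrate are positive (MAP, triple superphosphate = 0). The nitrogen and potassium (K₂O) requirements are met with equality.
Solving gives x2 = 2.29, x4 = 0.4444.
Objective = 0.58·2.29 + 1·0.4444 = 1.7726.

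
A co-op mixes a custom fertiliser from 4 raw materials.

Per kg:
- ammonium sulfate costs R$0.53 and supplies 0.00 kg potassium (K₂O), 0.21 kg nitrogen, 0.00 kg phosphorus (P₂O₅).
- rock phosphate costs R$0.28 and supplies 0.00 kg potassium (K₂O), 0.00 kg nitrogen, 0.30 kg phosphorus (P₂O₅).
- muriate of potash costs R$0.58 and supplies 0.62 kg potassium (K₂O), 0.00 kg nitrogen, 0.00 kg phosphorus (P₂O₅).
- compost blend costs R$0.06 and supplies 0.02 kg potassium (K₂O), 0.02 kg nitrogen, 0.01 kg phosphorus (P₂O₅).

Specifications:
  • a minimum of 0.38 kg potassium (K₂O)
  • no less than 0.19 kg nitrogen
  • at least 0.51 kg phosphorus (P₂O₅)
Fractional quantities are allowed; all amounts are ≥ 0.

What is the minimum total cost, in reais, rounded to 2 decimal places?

R$1.14

Treat it as an LP. Let x1 = kg of ammonium sulfate, x2 = kg of rock phosphate, x3 = kg of muriate of potash, x4 = kg of compost blend.
Minimize 0.53x1 + 0.28x2 + 0.58x3 + 0.06x4 subject to:
  0.62x3 + 0.02x4 ≥ 0.38   (potassium (K₂O))
  0.21x1 + 0.02x4 ≥ 0.19   (nitrogen)
  0.3x2 + 0.01x4 ≥ 0.51   (phosphorus (P₂O₅))
  x1, x2, x3, x4 ≥ 0.
The minimum-cost mix takes nothing from ammonium sulfate — only rock phosphate, muriate of potash, compost blend. The potassium (K₂O), nitrogen, phosphorus (P₂O₅) requirements are met with equality.
Optimal quantities: rock phosphate = 1.383 kg, muriate of potash = 0.3065 kg, compost blend = 9.5 kg.
Objective = 0.28·1.383 + 0.58·0.3065 + 0.06·9.5 = 1.13501.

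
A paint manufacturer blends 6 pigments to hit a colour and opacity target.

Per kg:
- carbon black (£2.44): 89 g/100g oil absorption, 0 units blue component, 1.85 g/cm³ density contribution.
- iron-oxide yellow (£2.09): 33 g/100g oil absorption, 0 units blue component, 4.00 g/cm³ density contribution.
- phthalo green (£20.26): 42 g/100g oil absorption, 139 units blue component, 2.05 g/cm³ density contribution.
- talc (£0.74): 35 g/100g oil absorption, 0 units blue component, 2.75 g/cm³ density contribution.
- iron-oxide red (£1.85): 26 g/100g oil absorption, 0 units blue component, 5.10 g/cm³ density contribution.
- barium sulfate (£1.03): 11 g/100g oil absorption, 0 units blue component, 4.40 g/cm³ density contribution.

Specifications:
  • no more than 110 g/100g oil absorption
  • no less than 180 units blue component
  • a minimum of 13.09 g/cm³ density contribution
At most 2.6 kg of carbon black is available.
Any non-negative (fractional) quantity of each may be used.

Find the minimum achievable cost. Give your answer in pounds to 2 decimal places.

Let x1 = kg of carbon black, x2 = kg of iron-oxide yellow, x3 = kg of phthalo green, x4 = kg of talc, x5 = kg of iron-oxide red, x6 = kg of barium sulfate.
Minimize 2.44x1 + 2.09x2 + 20.26x3 + 0.74x4 + 1.85x5 + 1.03x6 with:
  89x1 + 33x2 + 42x3 + 35x4 + 26x5 + 11x6 ≤ 110   (oil absorption)
  139x3 ≥ 180   (blue component)
  1.85x1 + 4x2 + 2.05x3 + 2.75x4 + 5.1x5 + 4.4x6 ≥ 13.09   (density contribution)
  x1 ≤ 2.6
  x1, x2, x3, x4, x5, x6 ≥ 0.
The minimum-cost mix takes nothing from carbon black, iron-oxide yellow, talc, iron-oxide red — only phthalo green, barium sulfate. The blue component and density contribution requirements are met with equality.
So phthalo green = 1.295 kg, barium sulfate = 2.372 kg.
Total cost: 20.26·1.295 + 1.03·2.372 = 28.6799.

£28.68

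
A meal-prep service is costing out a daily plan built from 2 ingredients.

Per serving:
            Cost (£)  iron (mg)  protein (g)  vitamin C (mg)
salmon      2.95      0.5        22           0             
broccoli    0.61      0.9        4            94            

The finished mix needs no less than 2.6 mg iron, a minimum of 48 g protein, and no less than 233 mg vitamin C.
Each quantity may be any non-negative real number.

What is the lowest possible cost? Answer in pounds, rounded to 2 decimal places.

This is a linear program. Let x1 = servings of salmon, x2 = servings of broccoli.
min 2.95x1 + 0.61x2 s.t.:
  0.5x1 + 0.9x2 ≥ 2.6   (iron)
  22x1 + 4x2 ≥ 48   (protein)
  94x2 ≥ 233   (vitamin C)
  x1, x2 ≥ 0.
Both inputs are positive at the optimum. There the protein and vitamin C constraints are tight.
So salmon = 1.731 servings, broccoli = 2.479 servings.
Objective = 2.95·1.731 + 0.61·2.479 = 6.6186.

£6.62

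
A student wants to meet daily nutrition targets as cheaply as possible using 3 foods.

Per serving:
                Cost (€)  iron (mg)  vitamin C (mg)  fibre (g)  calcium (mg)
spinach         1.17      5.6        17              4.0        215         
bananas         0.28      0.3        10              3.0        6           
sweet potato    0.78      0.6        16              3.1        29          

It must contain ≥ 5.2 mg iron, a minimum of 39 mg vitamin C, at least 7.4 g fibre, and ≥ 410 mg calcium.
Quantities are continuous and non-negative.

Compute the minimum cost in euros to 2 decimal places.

This is a linear program. Let x1 = servings of spinach, x2 = servings of bananas, x3 = servings of sweet potato.
Minimize 1.17x1 + 0.28x2 + 0.78x3 s.t.:
  5.6x1 + 0.3x2 + 0.6x3 ≥ 5.2   (iron)
  17x1 + 10x2 + 16x3 ≥ 39   (vitamin C)
  4x1 + 3x2 + 3.1x3 ≥ 7.4   (fibre)
  215x1 + 6x2 + 29x3 ≥ 410   (calcium)
  x1, x2, x3 ≥ 0.
The cheapest feasible vertex uses only spinach, bananas; sweet potato is not used. Binding constraints: vitamin C and calcium.
Optimal quantities: spinach = 1.888 servings, bananas = 0.6909 servings.
Objective = 1.17·1.888 + 0.28·0.6909 = 2.4024.

€2.40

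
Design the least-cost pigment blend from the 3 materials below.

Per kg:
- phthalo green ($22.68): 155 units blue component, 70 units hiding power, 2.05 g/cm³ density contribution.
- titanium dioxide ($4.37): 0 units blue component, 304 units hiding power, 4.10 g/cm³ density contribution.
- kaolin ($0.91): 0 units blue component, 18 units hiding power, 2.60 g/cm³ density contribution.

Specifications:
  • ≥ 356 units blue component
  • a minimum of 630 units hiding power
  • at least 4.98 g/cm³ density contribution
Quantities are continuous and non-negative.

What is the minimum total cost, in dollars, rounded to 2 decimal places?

$58.84

This is a linear program. Let x1 = kg of phthalo green, x2 = kg of titanium dioxide, x3 = kg of kaolin.
Minimize 22.68x1 + 4.37x2 + 0.91x3 with:
  155x1 ≥ 356   (blue component)
  70x1 + 304x2 + 18x3 ≥ 630   (hiding power)
  2.05x1 + 4.1x2 + 2.6x3 ≥ 4.98   (density contribution)
  x1, x2, x3 ≥ 0.
The minimum-cost mix takes nothing from kaolin — only phthalo green, titanium dioxide. Binding constraints: blue component and hiding power.
That vertex is x1 = 2.297, x2 = 1.544.
Hence cost = 22.68·2.297 + 4.37·1.544 = $58.8432.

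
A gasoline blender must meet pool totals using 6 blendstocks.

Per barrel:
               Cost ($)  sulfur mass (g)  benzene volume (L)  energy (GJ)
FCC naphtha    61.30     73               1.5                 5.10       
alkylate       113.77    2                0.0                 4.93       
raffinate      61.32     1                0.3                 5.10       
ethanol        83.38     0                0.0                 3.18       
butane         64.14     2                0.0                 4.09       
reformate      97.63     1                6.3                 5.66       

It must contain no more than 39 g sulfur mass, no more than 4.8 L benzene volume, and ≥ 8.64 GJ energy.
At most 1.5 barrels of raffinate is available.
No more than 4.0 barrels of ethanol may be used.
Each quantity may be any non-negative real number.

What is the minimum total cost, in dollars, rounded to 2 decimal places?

Set it up as a linear program. Let x1 = barrels of FCC naphtha, x2 = barrels of alkylate, x3 = barrels of raffinate, x4 = barrels of ethanol, x5 = barrels of butane, x6 = barrels of reformate.
min 61.3x1 + 113.77x2 + 61.32x3 + 83.38x4 + 64.14x5 + 97.63x6 with:
  73x1 + 2x2 + 1x3 + 2x5 + 1x6 ≤ 39   (sulfur mass)
  1.5x1 + 0.3x3 + 6.3x6 ≤ 4.8   (benzene volume)
  5.1x1 + 4.93x2 + 5.1x3 + 3.18x4 + 4.09x5 + 5.66x6 ≥ 8.64   (energy)
  x3 ≤ 1.5
  x4 ≤ 4
  x1, x2, x3, x4, x5, x6 ≥ 0.
At the optimum only FCC naphtha, raffinate are positive (alkylate, ethanol, butane, reformate = 0). The sulfur mass and energy requirements are met with equality.
Optimal quantities: FCC naphtha = 0.5181 barrels, raffinate = 1.176 barrels.
Hence cost = 61.3·0.5181 + 61.32·1.176 = $103.8719.

$103.87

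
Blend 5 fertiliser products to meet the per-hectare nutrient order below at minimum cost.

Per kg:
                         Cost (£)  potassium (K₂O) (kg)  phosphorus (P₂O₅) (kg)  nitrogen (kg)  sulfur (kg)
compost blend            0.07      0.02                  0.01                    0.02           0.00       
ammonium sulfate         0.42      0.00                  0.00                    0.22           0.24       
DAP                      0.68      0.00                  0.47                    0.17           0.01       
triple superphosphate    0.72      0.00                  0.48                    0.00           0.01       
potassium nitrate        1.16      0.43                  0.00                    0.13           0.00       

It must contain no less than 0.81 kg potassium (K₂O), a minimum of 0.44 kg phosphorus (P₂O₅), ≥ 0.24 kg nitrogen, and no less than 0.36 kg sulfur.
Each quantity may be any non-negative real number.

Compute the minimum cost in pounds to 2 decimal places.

This is a linear program. Let x1 = kg of compost blend, x2 = kg of ammonium sulfate, x3 = kg of DAP, x4 = kg of triple superphosphate, x5 = kg of potassium nitrate.
Minimise 0.07x1 + 0.42x2 + 0.68x3 + 0.72x4 + 1.16x5 with:
  0.02x1 + 0.43x5 ≥ 0.81   (potassium (K₂O))
  0.01x1 + 0.47x3 + 0.48x4 ≥ 0.44   (phosphorus (P₂O₅))
  0.02x1 + 0.22x2 + 0.17x3 + 0.13x5 ≥ 0.24   (nitrogen)
  0.24x2 + 0.01x3 + 0.01x4 ≥ 0.36   (sulfur)
  x1, x2, x3, x4, x5 ≥ 0.
At the optimum only ammonium sulfate, DAP, potassium nitrate are positive (compost blend, triple superphosphate = 0). Binding constraints: potassium (K₂O), phosphorus (P₂O₅), sulfur.
That vertex is x2 = 1.461, x3 = 0.9362, x5 = 1.884.
Cost = 0.42·1.461 + 0.68·0.9362 + 1.16·1.884 = 3.4357.

£3.44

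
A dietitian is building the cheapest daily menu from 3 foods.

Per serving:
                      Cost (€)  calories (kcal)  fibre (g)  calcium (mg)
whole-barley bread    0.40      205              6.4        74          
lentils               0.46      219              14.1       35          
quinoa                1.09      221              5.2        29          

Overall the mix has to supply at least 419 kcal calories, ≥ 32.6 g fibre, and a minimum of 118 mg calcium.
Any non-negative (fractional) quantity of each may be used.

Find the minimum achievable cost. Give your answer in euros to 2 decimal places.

Let x1 = servings of whole-barley bread, x2 = servings of lentils, x3 = servings of quinoa.
Minimize 0.4x1 + 0.46x2 + 1.09x3 subject to:
  205x1 + 219x2 + 221x3 ≥ 419   (calories)
  6.4x1 + 14.1x2 + 5.2x3 ≥ 32.6   (fibre)
  74x1 + 35x2 + 29x3 ≥ 118   (calcium)
  x1, x2, x3 ≥ 0.
At the optimum only whole-barley bread, lentils are positive (quinoa = 0). There the fibre and calcium constraints are tight.
Solving gives x1 = 0.638, x2 = 2.022.
Hence cost = 0.4·0.638 + 0.46·2.022 = €1.1853.

€1.19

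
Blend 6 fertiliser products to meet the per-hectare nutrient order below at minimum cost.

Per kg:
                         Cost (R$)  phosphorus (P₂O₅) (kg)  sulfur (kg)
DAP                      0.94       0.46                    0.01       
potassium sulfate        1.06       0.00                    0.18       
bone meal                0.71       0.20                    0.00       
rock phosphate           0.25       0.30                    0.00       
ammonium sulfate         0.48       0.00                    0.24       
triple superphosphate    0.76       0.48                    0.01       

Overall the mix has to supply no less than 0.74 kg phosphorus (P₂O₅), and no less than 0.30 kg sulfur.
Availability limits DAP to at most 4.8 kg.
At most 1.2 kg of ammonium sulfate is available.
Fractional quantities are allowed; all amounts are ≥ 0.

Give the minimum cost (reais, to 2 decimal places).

Let x1 = kg of DAP, x2 = kg of potassium sulfate, x3 = kg of bone meal, x4 = kg of rock phosphate, x5 = kg of ammonium sulfate, x6 = kg of triple superphosphate.
min 0.94x1 + 1.06x2 + 0.71x3 + 0.25x4 + 0.48x5 + 0.76x6 subject to:
  0.46x1 + 0.2x3 + 0.3x4 + 0.48x6 ≥ 0.74   (phosphorus (P₂O₅))
  0.01x1 + 0.18x2 + 0.24x5 + 0.01x6 ≥ 0.3   (sulfur)
  x1 ≤ 4.8
  x5 ≤ 1.2
  x1, x2, x3, x4, x5, x6 ≥ 0.
The cheapest feasible vertex uses only potassium sulfate, rock phosphate, ammonium sulfate; DAP, bone meal, triple superphosphate are not used. There the phosphorus (P₂O₅), sulfur, the ammonium sulfate cap constraints are tight.
Solving gives x2 = 0.06667, x4 = 2.467, x5 = 1.2.
Hence cost = 1.06·0.06667 + 0.25·2.467 + 0.48·1.2 = R$1.2634.

R$1.26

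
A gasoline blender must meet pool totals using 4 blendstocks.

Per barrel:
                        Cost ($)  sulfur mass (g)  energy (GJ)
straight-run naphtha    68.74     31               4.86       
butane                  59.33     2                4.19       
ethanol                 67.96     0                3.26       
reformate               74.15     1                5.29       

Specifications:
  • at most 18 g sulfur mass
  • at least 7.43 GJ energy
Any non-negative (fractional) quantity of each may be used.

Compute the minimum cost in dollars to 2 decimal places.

Treat it as an LP. Let x1 = barrels of straight-run naphtha, x2 = barrels of butane, x3 = barrels of ethanol, x4 = barrels of reformate.
min 68.74x1 + 59.33x2 + 67.96x3 + 74.15x4 s.t.:
  31x1 + 2x2 + 1x4 ≤ 18   (sulfur mass)
  4.86x1 + 4.19x2 + 3.26x3 + 5.29x4 ≥ 7.43   (energy)
  x1, x2, x3, x4 ≥ 0.
At the optimum only reformate is positive (straight-run naphtha, butane, ethanol = 0). There the energy constraint is tight.
Solving gives x4 = 1.40454.
Cost = 74.15·1.40454 = 104.1466.

$104.15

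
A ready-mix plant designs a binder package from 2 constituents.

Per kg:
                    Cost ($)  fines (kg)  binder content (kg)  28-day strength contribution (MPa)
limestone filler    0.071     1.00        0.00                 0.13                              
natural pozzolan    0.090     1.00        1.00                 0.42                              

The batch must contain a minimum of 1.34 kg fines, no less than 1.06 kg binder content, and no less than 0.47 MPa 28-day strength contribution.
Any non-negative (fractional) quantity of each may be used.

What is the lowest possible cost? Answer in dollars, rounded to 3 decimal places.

Set it up as a linear program. Let x1 = kg of limestone filler, x2 = kg of natural pozzolan.
min 0.071x1 + 0.09x2 subject to:
  1x1 + 1x2 ≥ 1.34   (fines)
  1x2 ≥ 1.06   (binder content)
  0.13x1 + 0.42x2 ≥ 0.47   (28-day strength contribution)
  x1, x2 ≥ 0.
Both inputs are positive at the optimum. Binding constraints: fines and binder content.
That vertex is x1 = 0.28, x2 = 1.06.
Cost = 0.071·0.28 + 0.09·1.06 = 0.11528.

$0.115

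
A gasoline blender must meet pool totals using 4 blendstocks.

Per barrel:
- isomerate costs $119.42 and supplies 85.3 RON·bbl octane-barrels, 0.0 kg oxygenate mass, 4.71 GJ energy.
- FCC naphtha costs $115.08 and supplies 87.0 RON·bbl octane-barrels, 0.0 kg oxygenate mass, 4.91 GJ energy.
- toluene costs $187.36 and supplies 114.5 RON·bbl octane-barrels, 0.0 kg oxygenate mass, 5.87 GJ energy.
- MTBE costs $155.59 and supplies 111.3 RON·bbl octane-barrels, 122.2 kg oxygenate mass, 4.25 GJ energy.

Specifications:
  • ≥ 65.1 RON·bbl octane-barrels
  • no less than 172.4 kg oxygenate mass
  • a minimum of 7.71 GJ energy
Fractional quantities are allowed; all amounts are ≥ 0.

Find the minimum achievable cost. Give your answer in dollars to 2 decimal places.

This is a linear program. Let x1 = barrels of isomerate, x2 = barrels of FCC naphtha, x3 = barrels of toluene, x4 = barrels of MTBE.
min 119.42x1 + 115.08x2 + 187.36x3 + 155.59x4 s.t.:
  85.3x1 + 87x2 + 114.5x3 + 111.3x4 ≥ 65.1   (octane-barrels)
  122.2x4 ≥ 172.4   (oxygenate mass)
  4.71x1 + 4.91x2 + 5.87x3 + 4.25x4 ≥ 7.71   (energy)
  x1, x2, x3, x4 ≥ 0.
The cheapest feasible vertex uses only FCC naphtha, MTBE; isomerate, toluene are not used. Binding constraints: oxygenate mass and energy.
So FCC naphtha = 0.3491 barrels, MTBE = 1.4108 barrels.
Hence cost = 115.08·0.3491 + 155.59·1.4108 = $259.6808.

$259.68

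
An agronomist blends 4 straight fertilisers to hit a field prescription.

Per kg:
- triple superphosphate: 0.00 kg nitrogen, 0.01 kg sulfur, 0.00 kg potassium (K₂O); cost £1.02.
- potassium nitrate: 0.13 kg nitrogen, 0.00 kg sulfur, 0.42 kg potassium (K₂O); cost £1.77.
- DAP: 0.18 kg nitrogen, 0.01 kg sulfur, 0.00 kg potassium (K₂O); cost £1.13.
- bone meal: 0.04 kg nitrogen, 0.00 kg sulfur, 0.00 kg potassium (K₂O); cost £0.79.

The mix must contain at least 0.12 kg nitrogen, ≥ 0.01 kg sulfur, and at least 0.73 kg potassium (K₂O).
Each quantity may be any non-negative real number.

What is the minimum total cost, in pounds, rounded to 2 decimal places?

£4.10

Set it up as a linear program. Let x1 = kg of triple superphosphate, x2 = kg of potassium nitrate, x3 = kg of DAP, x4 = kg of bone meal.
min 1.02x1 + 1.77x2 + 1.13x3 + 0.79x4 subject to:
  0.13x2 + 0.18x3 + 0.04x4 ≥ 0.12   (nitrogen)
  0.01x1 + 0.01x3 ≥ 0.01   (sulfur)
  0.42x2 ≥ 0.73   (potassium (K₂O))
  x1, x2, x3, x4 ≥ 0.
The cheapest feasible vertex uses only triple superphosphate, potassium nitrate; DAP, bone meal are not used. Binding constraints: sulfur and potassium (K₂O).
Solving gives x1 = 1, x2 = 1.738.
Objective = 1.02·1 + 1.77·1.738 = 4.0963.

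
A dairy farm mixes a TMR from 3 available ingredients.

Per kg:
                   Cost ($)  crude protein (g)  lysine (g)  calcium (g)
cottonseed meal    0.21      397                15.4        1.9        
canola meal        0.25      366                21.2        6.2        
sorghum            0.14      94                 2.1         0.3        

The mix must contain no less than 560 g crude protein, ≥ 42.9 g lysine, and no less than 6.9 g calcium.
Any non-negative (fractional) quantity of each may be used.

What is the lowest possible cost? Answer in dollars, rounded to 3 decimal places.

Treat it as an LP. Let x1 = kg of cottonseed meal, x2 = kg of canola meal, x3 = kg of sorghum.
Minimise 0.21x1 + 0.25x2 + 0.14x3 subject to:
  397x1 + 366x2 + 94x3 ≥ 560   (crude protein)
  15.4x1 + 21.2x2 + 2.1x3 ≥ 42.9   (lysine)
  1.9x1 + 6.2x2 + 0.3x3 ≥ 6.9   (calcium)
  x1, x2, x3 ≥ 0.
At the optimum only canola meal is positive (cottonseed meal, sorghum = 0). There the lysine constraint is tight.
Optimal quantities: canola meal = 2.024 kg.
Cost = 0.25·2.024 = 0.50600.

$0.506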